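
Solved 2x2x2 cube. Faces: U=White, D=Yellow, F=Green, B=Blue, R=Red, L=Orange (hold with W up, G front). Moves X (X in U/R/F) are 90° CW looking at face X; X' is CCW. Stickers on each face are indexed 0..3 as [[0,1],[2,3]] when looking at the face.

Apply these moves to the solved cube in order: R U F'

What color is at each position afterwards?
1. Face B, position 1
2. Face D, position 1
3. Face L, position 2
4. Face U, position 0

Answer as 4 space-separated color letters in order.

After move 1 (R): R=RRRR U=WGWG F=GYGY D=YBYB B=WBWB
After move 2 (U): U=WWGG F=RRGY R=WBRR B=OOWB L=GYOO
After move 3 (F'): F=RYRG U=WWWR R=BBYR D=YOYB L=GGOG
Query 1: B[1] = O
Query 2: D[1] = O
Query 3: L[2] = O
Query 4: U[0] = W

Answer: O O O W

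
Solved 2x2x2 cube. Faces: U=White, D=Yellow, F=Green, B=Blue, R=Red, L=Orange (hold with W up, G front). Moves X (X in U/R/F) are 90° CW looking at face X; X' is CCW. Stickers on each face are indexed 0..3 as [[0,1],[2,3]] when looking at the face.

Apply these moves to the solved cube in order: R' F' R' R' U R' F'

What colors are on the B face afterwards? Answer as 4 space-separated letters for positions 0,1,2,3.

After move 1 (R'): R=RRRR U=WBWB F=GWGW D=YGYG B=YBYB
After move 2 (F'): F=WWGG U=WBRR R=GRYR D=OOYG L=OBOW
After move 3 (R'): R=RRGY U=WYRY F=WBGR D=OWYG B=GBOB
After move 4 (R'): R=RYRG U=WORG F=WYGY D=OBYR B=GBWB
After move 5 (U): U=RWGO F=RYGY R=GBRG B=OBWB L=WYOW
After move 6 (R'): R=BGGR U=RWGO F=RWGO D=OYYY B=RBBB
After move 7 (F'): F=WORG U=RWBG R=YGOR D=YWYY L=WOOG
Query: B face = RBBB

Answer: R B B B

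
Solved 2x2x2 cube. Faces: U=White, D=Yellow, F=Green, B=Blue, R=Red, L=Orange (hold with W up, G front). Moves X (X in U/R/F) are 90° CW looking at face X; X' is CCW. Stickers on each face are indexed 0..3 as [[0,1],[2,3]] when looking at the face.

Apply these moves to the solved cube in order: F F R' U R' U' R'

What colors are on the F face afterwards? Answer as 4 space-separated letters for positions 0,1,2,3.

After move 1 (F): F=GGGG U=WWOO R=WRWR D=RRYY L=OYOY
After move 2 (F): F=GGGG U=WWYY R=OROR D=WWYY L=OROR
After move 3 (R'): R=RROO U=WBYB F=GWGY D=WGYG B=YBWB
After move 4 (U): U=YWBB F=RRGY R=YBOO B=ORWB L=GWOR
After move 5 (R'): R=BOYO U=YWBO F=RWGB D=WRYY B=GRGB
After move 6 (U'): U=WOYB F=GWGB R=RWYO B=BOGB L=GROR
After move 7 (R'): R=WORY U=WGYB F=GOGB D=WWYB B=YORB
Query: F face = GOGB

Answer: G O G B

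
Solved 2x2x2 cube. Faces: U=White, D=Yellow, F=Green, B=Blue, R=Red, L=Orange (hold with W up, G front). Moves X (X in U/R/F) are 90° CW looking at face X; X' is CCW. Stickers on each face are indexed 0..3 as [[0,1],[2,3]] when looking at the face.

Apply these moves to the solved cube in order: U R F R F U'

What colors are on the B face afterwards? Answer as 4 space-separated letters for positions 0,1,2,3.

After move 1 (U): U=WWWW F=RRGG R=BBRR B=OOBB L=GGOO
After move 2 (R): R=RBRB U=WRWG F=RYGY D=YBYO B=WOWB
After move 3 (F): F=GRYY U=WROG R=WBGB D=RRYO L=GYOB
After move 4 (R): R=GWBB U=WROY F=GRYO D=RWYW B=GORB
After move 5 (F): F=YGOR U=WRBY R=OWYB D=BGYW L=GROW
After move 6 (U'): U=RYWB F=GROR R=YGYB B=OWRB L=GOOW
Query: B face = OWRB

Answer: O W R B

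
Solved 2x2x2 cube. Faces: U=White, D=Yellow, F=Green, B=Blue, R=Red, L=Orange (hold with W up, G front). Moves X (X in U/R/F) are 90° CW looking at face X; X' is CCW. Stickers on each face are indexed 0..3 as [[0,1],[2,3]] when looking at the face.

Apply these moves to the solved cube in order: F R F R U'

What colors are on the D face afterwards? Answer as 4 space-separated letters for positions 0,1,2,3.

After move 1 (F): F=GGGG U=WWOO R=WRWR D=RRYY L=OYOY
After move 2 (R): R=WWRR U=WGOG F=GRGY D=RBYB B=OBWB
After move 3 (F): F=GGYR U=WGYY R=OWGR D=RWYB L=OROB
After move 4 (R): R=GORW U=WGYR F=GWYB D=RWYO B=YBGB
After move 5 (U'): U=GRWY F=ORYB R=GWRW B=GOGB L=YBOB
Query: D face = RWYO

Answer: R W Y O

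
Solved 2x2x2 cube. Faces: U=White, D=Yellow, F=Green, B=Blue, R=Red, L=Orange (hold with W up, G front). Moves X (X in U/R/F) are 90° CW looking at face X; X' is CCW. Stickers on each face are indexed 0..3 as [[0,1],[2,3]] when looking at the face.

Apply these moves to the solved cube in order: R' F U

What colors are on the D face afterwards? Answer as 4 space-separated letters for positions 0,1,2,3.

After move 1 (R'): R=RRRR U=WBWB F=GWGW D=YGYG B=YBYB
After move 2 (F): F=GGWW U=WBOO R=WRBR D=RRYG L=OYOG
After move 3 (U): U=OWOB F=WRWW R=YBBR B=OYYB L=GGOG
Query: D face = RRYG

Answer: R R Y G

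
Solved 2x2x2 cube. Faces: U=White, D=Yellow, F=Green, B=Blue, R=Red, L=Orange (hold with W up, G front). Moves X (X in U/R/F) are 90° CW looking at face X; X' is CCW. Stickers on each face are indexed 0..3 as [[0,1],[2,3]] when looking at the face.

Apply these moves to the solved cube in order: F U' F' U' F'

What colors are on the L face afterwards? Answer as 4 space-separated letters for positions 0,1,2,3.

After move 1 (F): F=GGGG U=WWOO R=WRWR D=RRYY L=OYOY
After move 2 (U'): U=WOWO F=OYGG R=GGWR B=WRBB L=BBOY
After move 3 (F'): F=YGOG U=WOGW R=RGRR D=BYYY L=BOOW
After move 4 (U'): U=OWWG F=BOOG R=YGRR B=RGBB L=WROW
After move 5 (F'): F=OGBO U=OWYR R=YGBR D=RWYY L=WGOW
Query: L face = WGOW

Answer: W G O W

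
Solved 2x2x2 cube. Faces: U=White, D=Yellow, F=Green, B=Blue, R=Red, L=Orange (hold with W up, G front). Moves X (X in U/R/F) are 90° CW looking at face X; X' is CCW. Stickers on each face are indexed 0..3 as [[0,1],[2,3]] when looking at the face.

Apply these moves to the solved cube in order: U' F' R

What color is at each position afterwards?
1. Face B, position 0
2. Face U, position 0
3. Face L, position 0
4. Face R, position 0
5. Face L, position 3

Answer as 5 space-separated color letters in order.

Answer: R W B Y W

Derivation:
After move 1 (U'): U=WWWW F=OOGG R=GGRR B=RRBB L=BBOO
After move 2 (F'): F=OGOG U=WWGR R=YGYR D=BOYY L=BWOW
After move 3 (R): R=YYRG U=WGGG F=OOOY D=BBYR B=RRWB
Query 1: B[0] = R
Query 2: U[0] = W
Query 3: L[0] = B
Query 4: R[0] = Y
Query 5: L[3] = W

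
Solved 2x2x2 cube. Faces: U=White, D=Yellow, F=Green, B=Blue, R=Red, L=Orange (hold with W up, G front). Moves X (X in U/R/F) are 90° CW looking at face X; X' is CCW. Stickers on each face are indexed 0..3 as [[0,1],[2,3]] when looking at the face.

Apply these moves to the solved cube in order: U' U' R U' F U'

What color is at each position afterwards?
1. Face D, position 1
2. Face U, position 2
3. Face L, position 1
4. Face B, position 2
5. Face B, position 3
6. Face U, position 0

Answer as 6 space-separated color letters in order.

After move 1 (U'): U=WWWW F=OOGG R=GGRR B=RRBB L=BBOO
After move 2 (U'): U=WWWW F=BBGG R=OORR B=GGBB L=RROO
After move 3 (R): R=RORO U=WBWG F=BYGY D=YBYG B=WGWB
After move 4 (U'): U=BGWW F=RRGY R=BYRO B=ROWB L=WGOO
After move 5 (F): F=GRYR U=BGOG R=WYWO D=RBYG L=WYOB
After move 6 (U'): U=GGBO F=WYYR R=GRWO B=WYWB L=ROOB
Query 1: D[1] = B
Query 2: U[2] = B
Query 3: L[1] = O
Query 4: B[2] = W
Query 5: B[3] = B
Query 6: U[0] = G

Answer: B B O W B G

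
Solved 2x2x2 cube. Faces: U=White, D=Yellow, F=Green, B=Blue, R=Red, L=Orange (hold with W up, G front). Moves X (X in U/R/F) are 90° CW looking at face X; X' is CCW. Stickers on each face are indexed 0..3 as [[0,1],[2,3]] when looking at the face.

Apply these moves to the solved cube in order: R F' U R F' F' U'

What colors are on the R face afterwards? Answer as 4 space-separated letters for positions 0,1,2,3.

After move 1 (R): R=RRRR U=WGWG F=GYGY D=YBYB B=WBWB
After move 2 (F'): F=YYGG U=WGRR R=BRYR D=OOYB L=OGOW
After move 3 (U): U=RWRG F=BRGG R=WBYR B=OGWB L=YYOW
After move 4 (R): R=YWRB U=RRRG F=BOGB D=OWYO B=GGWB
After move 5 (F'): F=OBBG U=RRYR R=WWOB D=YWYO L=YGOR
After move 6 (F'): F=BGOB U=RRWO R=WWYB D=GRYO L=YROY
After move 7 (U'): U=RORW F=YROB R=BGYB B=WWWB L=GGOY
Query: R face = BGYB

Answer: B G Y B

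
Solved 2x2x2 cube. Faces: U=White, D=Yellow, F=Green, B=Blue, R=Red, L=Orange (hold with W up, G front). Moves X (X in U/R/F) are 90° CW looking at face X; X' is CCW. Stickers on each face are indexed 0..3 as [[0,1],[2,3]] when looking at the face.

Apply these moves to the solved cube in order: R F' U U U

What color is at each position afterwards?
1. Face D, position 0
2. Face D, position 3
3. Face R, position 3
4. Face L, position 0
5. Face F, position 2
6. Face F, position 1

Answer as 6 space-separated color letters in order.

After move 1 (R): R=RRRR U=WGWG F=GYGY D=YBYB B=WBWB
After move 2 (F'): F=YYGG U=WGRR R=BRYR D=OOYB L=OGOW
After move 3 (U): U=RWRG F=BRGG R=WBYR B=OGWB L=YYOW
After move 4 (U): U=RRGW F=WBGG R=OGYR B=YYWB L=BROW
After move 5 (U): U=GRWR F=OGGG R=YYYR B=BRWB L=WBOW
Query 1: D[0] = O
Query 2: D[3] = B
Query 3: R[3] = R
Query 4: L[0] = W
Query 5: F[2] = G
Query 6: F[1] = G

Answer: O B R W G G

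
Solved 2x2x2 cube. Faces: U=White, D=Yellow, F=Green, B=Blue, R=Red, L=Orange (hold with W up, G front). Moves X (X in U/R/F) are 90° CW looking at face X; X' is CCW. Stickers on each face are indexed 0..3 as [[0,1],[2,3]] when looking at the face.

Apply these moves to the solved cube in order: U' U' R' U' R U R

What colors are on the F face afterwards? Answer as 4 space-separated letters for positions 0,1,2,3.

Answer: O Y G O

Derivation:
After move 1 (U'): U=WWWW F=OOGG R=GGRR B=RRBB L=BBOO
After move 2 (U'): U=WWWW F=BBGG R=OORR B=GGBB L=RROO
After move 3 (R'): R=OROR U=WBWG F=BWGW D=YBYG B=YGYB
After move 4 (U'): U=BGWW F=RRGW R=BWOR B=ORYB L=YGOO
After move 5 (R): R=OBRW U=BRWW F=RBGG D=YYYO B=WRGB
After move 6 (U): U=WBWR F=OBGG R=WRRW B=YGGB L=RBOO
After move 7 (R): R=RWWR U=WBWG F=OYGO D=YGYY B=RGBB
Query: F face = OYGO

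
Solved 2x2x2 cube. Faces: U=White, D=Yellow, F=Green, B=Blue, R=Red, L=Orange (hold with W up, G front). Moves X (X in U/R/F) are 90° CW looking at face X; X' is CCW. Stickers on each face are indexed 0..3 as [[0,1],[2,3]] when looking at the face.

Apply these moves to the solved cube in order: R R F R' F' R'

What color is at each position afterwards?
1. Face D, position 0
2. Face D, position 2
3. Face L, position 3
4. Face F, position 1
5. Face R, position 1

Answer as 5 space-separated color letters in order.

Answer: Y Y O G Y

Derivation:
After move 1 (R): R=RRRR U=WGWG F=GYGY D=YBYB B=WBWB
After move 2 (R): R=RRRR U=WYWY F=GBGB D=YWYW B=GBGB
After move 3 (F): F=GGBB U=WYOO R=WRYR D=RRYW L=OYOW
After move 4 (R'): R=RRWY U=WGOG F=GYBO D=RGYB B=WBRB
After move 5 (F'): F=YOGB U=WGRW R=GRRY D=YWYB L=OGOO
After move 6 (R'): R=RYGR U=WRRW F=YGGW D=YOYB B=BBWB
Query 1: D[0] = Y
Query 2: D[2] = Y
Query 3: L[3] = O
Query 4: F[1] = G
Query 5: R[1] = Y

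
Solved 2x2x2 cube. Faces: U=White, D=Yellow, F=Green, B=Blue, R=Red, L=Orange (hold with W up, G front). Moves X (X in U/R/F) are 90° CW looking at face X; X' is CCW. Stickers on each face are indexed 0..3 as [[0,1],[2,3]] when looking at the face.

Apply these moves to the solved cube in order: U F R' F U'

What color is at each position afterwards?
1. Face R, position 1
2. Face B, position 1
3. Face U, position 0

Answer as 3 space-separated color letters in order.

After move 1 (U): U=WWWW F=RRGG R=BBRR B=OOBB L=GGOO
After move 2 (F): F=GRGR U=WWOG R=WBWR D=RBYY L=GYOY
After move 3 (R'): R=BRWW U=WBOO F=GWGG D=RRYR B=YOBB
After move 4 (F): F=GGGW U=WBYY R=OROW D=WBYR L=GROR
After move 5 (U'): U=BYWY F=GRGW R=GGOW B=ORBB L=YOOR
Query 1: R[1] = G
Query 2: B[1] = R
Query 3: U[0] = B

Answer: G R B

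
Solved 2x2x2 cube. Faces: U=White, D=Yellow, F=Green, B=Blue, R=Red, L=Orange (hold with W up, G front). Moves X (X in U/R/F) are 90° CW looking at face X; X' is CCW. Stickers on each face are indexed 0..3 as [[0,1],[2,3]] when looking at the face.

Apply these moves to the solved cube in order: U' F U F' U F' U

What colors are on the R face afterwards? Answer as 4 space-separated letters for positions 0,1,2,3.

Answer: G W O R

Derivation:
After move 1 (U'): U=WWWW F=OOGG R=GGRR B=RRBB L=BBOO
After move 2 (F): F=GOGO U=WWOB R=WGWR D=RGYY L=BYOY
After move 3 (U): U=OWBW F=WGGO R=RRWR B=BYBB L=GOOY
After move 4 (F'): F=GOWG U=OWRW R=GRRR D=OYYY L=GWOB
After move 5 (U): U=ROWW F=GRWG R=BYRR B=GWBB L=GOOB
After move 6 (F'): F=RGGW U=ROBR R=YYOR D=OBYY L=GWOW
After move 7 (U): U=BRRO F=YYGW R=GWOR B=GWBB L=RGOW
Query: R face = GWOR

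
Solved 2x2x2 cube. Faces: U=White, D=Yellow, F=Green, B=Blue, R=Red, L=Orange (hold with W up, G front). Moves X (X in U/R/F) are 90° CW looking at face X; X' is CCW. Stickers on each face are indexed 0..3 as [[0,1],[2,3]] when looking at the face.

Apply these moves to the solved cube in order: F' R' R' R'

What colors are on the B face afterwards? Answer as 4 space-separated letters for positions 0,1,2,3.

After move 1 (F'): F=GGGG U=WWRR R=YRYR D=OOYY L=OWOW
After move 2 (R'): R=RRYY U=WBRB F=GWGR D=OGYG B=YBOB
After move 3 (R'): R=RYRY U=WORY F=GBGB D=OWYR B=GBGB
After move 4 (R'): R=YYRR U=WGRG F=GOGY D=OBYB B=RBWB
Query: B face = RBWB

Answer: R B W B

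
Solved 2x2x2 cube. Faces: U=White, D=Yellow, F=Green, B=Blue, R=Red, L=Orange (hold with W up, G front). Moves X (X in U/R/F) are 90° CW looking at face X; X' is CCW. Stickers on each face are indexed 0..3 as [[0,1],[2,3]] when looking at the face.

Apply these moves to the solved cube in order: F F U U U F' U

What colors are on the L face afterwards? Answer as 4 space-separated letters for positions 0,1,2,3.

Answer: R G O W

Derivation:
After move 1 (F): F=GGGG U=WWOO R=WRWR D=RRYY L=OYOY
After move 2 (F): F=GGGG U=WWYY R=OROR D=WWYY L=OROR
After move 3 (U): U=YWYW F=ORGG R=BBOR B=ORBB L=GGOR
After move 4 (U): U=YYWW F=BBGG R=OROR B=GGBB L=OROR
After move 5 (U): U=WYWY F=ORGG R=GGOR B=ORBB L=BBOR
After move 6 (F'): F=RGOG U=WYGO R=WGWR D=BRYY L=BYOW
After move 7 (U): U=GWOY F=WGOG R=ORWR B=BYBB L=RGOW
Query: L face = RGOW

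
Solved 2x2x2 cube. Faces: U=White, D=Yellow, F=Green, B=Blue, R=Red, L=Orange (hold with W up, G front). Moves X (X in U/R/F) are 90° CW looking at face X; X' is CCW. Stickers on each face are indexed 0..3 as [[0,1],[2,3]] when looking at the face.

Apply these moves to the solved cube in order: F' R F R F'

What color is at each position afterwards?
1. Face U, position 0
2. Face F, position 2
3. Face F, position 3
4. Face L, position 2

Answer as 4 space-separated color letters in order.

After move 1 (F'): F=GGGG U=WWRR R=YRYR D=OOYY L=OWOW
After move 2 (R): R=YYRR U=WGRG F=GOGY D=OBYB B=RBWB
After move 3 (F): F=GGYO U=WGWW R=RYGR D=RYYB L=OOOB
After move 4 (R): R=GRRY U=WGWO F=GYYB D=RWYR B=WBGB
After move 5 (F'): F=YBGY U=WGGR R=WRRY D=OBYR L=OOOW
Query 1: U[0] = W
Query 2: F[2] = G
Query 3: F[3] = Y
Query 4: L[2] = O

Answer: W G Y O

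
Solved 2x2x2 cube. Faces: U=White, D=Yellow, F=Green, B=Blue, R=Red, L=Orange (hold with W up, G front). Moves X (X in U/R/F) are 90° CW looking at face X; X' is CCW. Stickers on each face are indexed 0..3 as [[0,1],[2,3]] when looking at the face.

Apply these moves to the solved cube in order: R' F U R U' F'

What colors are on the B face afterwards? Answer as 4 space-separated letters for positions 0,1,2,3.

After move 1 (R'): R=RRRR U=WBWB F=GWGW D=YGYG B=YBYB
After move 2 (F): F=GGWW U=WBOO R=WRBR D=RRYG L=OYOG
After move 3 (U): U=OWOB F=WRWW R=YBBR B=OYYB L=GGOG
After move 4 (R): R=BYRB U=OROW F=WRWG D=RYYO B=BYWB
After move 5 (U'): U=RWOO F=GGWG R=WRRB B=BYWB L=BYOG
After move 6 (F'): F=GGGW U=RWWR R=YRRB D=YGYO L=BOOO
Query: B face = BYWB

Answer: B Y W B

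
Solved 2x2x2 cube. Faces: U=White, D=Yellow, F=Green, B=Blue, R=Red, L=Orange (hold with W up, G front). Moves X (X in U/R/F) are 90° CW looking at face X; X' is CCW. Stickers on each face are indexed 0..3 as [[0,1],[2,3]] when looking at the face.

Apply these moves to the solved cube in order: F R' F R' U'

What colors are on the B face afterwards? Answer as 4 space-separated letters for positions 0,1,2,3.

After move 1 (F): F=GGGG U=WWOO R=WRWR D=RRYY L=OYOY
After move 2 (R'): R=RRWW U=WBOB F=GWGO D=RGYG B=YBRB
After move 3 (F): F=GGOW U=WBYY R=ORBW D=WRYG L=OROG
After move 4 (R'): R=RWOB U=WRYY F=GBOY D=WGYW B=GBRB
After move 5 (U'): U=RYWY F=OROY R=GBOB B=RWRB L=GBOG
Query: B face = RWRB

Answer: R W R B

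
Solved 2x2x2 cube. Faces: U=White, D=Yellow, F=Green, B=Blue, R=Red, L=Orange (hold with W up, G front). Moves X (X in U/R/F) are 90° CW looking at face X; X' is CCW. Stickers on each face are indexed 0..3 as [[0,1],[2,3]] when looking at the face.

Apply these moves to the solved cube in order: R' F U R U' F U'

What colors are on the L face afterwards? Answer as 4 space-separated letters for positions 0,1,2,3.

After move 1 (R'): R=RRRR U=WBWB F=GWGW D=YGYG B=YBYB
After move 2 (F): F=GGWW U=WBOO R=WRBR D=RRYG L=OYOG
After move 3 (U): U=OWOB F=WRWW R=YBBR B=OYYB L=GGOG
After move 4 (R): R=BYRB U=OROW F=WRWG D=RYYO B=BYWB
After move 5 (U'): U=RWOO F=GGWG R=WRRB B=BYWB L=BYOG
After move 6 (F): F=WGGG U=RWGY R=OROB D=RWYO L=BROY
After move 7 (U'): U=WYRG F=BRGG R=WGOB B=ORWB L=BYOY
Query: L face = BYOY

Answer: B Y O Y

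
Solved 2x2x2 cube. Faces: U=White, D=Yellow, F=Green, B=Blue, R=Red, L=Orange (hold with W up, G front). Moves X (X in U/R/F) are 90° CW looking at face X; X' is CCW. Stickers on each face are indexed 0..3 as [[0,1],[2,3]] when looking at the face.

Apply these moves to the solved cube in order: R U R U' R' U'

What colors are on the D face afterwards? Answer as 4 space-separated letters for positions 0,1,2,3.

Answer: Y Y Y B

Derivation:
After move 1 (R): R=RRRR U=WGWG F=GYGY D=YBYB B=WBWB
After move 2 (U): U=WWGG F=RRGY R=WBRR B=OOWB L=GYOO
After move 3 (R): R=RWRB U=WRGY F=RBGB D=YWYO B=GOWB
After move 4 (U'): U=RYWG F=GYGB R=RBRB B=RWWB L=GOOO
After move 5 (R'): R=BBRR U=RWWR F=GYGG D=YYYB B=OWWB
After move 6 (U'): U=WRRW F=GOGG R=GYRR B=BBWB L=OWOO
Query: D face = YYYB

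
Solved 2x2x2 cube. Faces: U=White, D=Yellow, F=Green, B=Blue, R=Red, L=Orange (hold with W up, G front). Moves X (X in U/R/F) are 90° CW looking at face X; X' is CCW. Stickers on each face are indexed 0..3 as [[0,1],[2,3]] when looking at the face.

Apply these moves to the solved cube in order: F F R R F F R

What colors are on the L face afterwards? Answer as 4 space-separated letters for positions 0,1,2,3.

After move 1 (F): F=GGGG U=WWOO R=WRWR D=RRYY L=OYOY
After move 2 (F): F=GGGG U=WWYY R=OROR D=WWYY L=OROR
After move 3 (R): R=OORR U=WGYG F=GWGY D=WBYB B=YBWB
After move 4 (R): R=RORO U=WWYY F=GBGB D=WWYY B=GBGB
After move 5 (F): F=GGBB U=WWRR R=YOYO D=RRYY L=OWOW
After move 6 (F): F=BGBG U=WWWW R=RORO D=YYYY L=OROR
After move 7 (R): R=RROO U=WGWG F=BYBY D=YGYG B=WBWB
Query: L face = OROR

Answer: O R O R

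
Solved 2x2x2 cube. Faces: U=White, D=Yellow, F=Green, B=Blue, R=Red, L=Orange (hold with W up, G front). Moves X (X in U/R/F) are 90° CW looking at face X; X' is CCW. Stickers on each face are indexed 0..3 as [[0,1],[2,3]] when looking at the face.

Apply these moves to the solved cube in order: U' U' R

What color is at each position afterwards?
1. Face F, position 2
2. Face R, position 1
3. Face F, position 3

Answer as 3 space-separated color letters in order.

After move 1 (U'): U=WWWW F=OOGG R=GGRR B=RRBB L=BBOO
After move 2 (U'): U=WWWW F=BBGG R=OORR B=GGBB L=RROO
After move 3 (R): R=RORO U=WBWG F=BYGY D=YBYG B=WGWB
Query 1: F[2] = G
Query 2: R[1] = O
Query 3: F[3] = Y

Answer: G O Y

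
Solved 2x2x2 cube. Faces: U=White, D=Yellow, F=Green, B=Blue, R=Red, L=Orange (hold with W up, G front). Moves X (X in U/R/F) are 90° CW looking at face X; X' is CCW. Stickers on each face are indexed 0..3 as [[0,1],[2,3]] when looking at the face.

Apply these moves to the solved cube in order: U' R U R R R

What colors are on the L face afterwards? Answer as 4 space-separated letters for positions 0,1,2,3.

After move 1 (U'): U=WWWW F=OOGG R=GGRR B=RRBB L=BBOO
After move 2 (R): R=RGRG U=WOWG F=OYGY D=YBYR B=WRWB
After move 3 (U): U=WWGO F=RGGY R=WRRG B=BBWB L=OYOO
After move 4 (R): R=RWGR U=WGGY F=RBGR D=YWYB B=OBWB
After move 5 (R): R=GRRW U=WBGR F=RWGB D=YWYO B=YBGB
After move 6 (R): R=RGWR U=WWGB F=RWGO D=YGYY B=RBBB
Query: L face = OYOO

Answer: O Y O O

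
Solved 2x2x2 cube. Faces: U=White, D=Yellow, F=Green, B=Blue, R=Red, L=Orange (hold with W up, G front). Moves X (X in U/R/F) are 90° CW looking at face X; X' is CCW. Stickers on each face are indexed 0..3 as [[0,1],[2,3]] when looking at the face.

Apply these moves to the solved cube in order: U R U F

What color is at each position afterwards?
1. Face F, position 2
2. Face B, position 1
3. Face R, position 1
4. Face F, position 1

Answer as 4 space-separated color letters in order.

Answer: Y G O R

Derivation:
After move 1 (U): U=WWWW F=RRGG R=BBRR B=OOBB L=GGOO
After move 2 (R): R=RBRB U=WRWG F=RYGY D=YBYO B=WOWB
After move 3 (U): U=WWGR F=RBGY R=WORB B=GGWB L=RYOO
After move 4 (F): F=GRYB U=WWOY R=GORB D=RWYO L=RYOB
Query 1: F[2] = Y
Query 2: B[1] = G
Query 3: R[1] = O
Query 4: F[1] = R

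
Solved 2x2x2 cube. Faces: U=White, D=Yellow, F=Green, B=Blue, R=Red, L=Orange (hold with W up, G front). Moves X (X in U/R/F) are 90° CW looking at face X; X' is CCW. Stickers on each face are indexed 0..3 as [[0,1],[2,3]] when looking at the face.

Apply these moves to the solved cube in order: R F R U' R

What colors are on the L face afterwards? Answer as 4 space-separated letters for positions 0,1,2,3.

After move 1 (R): R=RRRR U=WGWG F=GYGY D=YBYB B=WBWB
After move 2 (F): F=GGYY U=WGOO R=WRGR D=RRYB L=OYOB
After move 3 (R): R=GWRR U=WGOY F=GRYB D=RWYW B=OBGB
After move 4 (U'): U=GYWO F=OYYB R=GRRR B=GWGB L=OBOB
After move 5 (R): R=RGRR U=GYWB F=OWYW D=RGYG B=OWYB
Query: L face = OBOB

Answer: O B O B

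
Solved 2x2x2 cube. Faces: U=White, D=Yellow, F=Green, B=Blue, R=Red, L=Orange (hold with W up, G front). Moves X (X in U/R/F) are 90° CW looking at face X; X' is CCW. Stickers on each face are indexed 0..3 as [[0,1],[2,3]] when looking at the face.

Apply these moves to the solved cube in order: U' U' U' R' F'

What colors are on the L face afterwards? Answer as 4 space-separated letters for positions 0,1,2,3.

After move 1 (U'): U=WWWW F=OOGG R=GGRR B=RRBB L=BBOO
After move 2 (U'): U=WWWW F=BBGG R=OORR B=GGBB L=RROO
After move 3 (U'): U=WWWW F=RRGG R=BBRR B=OOBB L=GGOO
After move 4 (R'): R=BRBR U=WBWO F=RWGW D=YRYG B=YOYB
After move 5 (F'): F=WWRG U=WBBB R=RRYR D=GOYG L=GOOW
Query: L face = GOOW

Answer: G O O W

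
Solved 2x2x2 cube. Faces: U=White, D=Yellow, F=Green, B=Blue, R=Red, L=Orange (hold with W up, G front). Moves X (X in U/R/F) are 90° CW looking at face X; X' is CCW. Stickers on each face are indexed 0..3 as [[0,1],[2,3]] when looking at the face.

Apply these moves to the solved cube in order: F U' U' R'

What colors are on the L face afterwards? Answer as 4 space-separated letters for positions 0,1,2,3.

Answer: W R O Y

Derivation:
After move 1 (F): F=GGGG U=WWOO R=WRWR D=RRYY L=OYOY
After move 2 (U'): U=WOWO F=OYGG R=GGWR B=WRBB L=BBOY
After move 3 (U'): U=OOWW F=BBGG R=OYWR B=GGBB L=WROY
After move 4 (R'): R=YROW U=OBWG F=BOGW D=RBYG B=YGRB
Query: L face = WROY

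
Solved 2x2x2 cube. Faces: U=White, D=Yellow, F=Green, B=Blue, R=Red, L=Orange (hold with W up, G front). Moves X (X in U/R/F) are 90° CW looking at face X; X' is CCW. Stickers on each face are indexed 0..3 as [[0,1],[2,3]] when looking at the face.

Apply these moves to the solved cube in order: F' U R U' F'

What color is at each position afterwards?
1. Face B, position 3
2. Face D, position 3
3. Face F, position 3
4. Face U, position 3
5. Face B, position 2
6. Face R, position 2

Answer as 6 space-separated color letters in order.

Answer: B O G R W O

Derivation:
After move 1 (F'): F=GGGG U=WWRR R=YRYR D=OOYY L=OWOW
After move 2 (U): U=RWRW F=YRGG R=BBYR B=OWBB L=GGOW
After move 3 (R): R=YBRB U=RRRG F=YOGY D=OBYO B=WWWB
After move 4 (U'): U=RGRR F=GGGY R=YORB B=YBWB L=WWOW
After move 5 (F'): F=GYGG U=RGYR R=BOOB D=WWYO L=WROR
Query 1: B[3] = B
Query 2: D[3] = O
Query 3: F[3] = G
Query 4: U[3] = R
Query 5: B[2] = W
Query 6: R[2] = O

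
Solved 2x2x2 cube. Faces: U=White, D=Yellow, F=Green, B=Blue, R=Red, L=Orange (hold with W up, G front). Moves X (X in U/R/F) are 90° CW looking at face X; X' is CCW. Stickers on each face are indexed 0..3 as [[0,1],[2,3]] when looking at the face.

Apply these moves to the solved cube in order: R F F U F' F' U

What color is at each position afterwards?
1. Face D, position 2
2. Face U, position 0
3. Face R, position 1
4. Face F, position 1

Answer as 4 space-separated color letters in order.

After move 1 (R): R=RRRR U=WGWG F=GYGY D=YBYB B=WBWB
After move 2 (F): F=GGYY U=WGOO R=WRGR D=RRYB L=OYOB
After move 3 (F): F=YGYG U=WGBY R=OROR D=GWYB L=OROR
After move 4 (U): U=BWYG F=ORYG R=WBOR B=ORWB L=YGOR
After move 5 (F'): F=RGOY U=BWWO R=WBGR D=GRYB L=YGOY
After move 6 (F'): F=GYRO U=BWWG R=RBGR D=GYYB L=YOOW
After move 7 (U): U=WBGW F=RBRO R=ORGR B=YOWB L=GYOW
Query 1: D[2] = Y
Query 2: U[0] = W
Query 3: R[1] = R
Query 4: F[1] = B

Answer: Y W R B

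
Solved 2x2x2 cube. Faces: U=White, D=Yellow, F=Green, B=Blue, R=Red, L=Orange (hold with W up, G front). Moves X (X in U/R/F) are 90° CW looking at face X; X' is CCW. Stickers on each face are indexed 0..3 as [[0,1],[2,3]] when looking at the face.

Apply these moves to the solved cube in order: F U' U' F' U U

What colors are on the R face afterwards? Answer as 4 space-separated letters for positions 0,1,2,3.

After move 1 (F): F=GGGG U=WWOO R=WRWR D=RRYY L=OYOY
After move 2 (U'): U=WOWO F=OYGG R=GGWR B=WRBB L=BBOY
After move 3 (U'): U=OOWW F=BBGG R=OYWR B=GGBB L=WROY
After move 4 (F'): F=BGBG U=OOOW R=RYRR D=RYYY L=WWOW
After move 5 (U): U=OOWO F=RYBG R=GGRR B=WWBB L=BGOW
After move 6 (U): U=WOOO F=GGBG R=WWRR B=BGBB L=RYOW
Query: R face = WWRR

Answer: W W R R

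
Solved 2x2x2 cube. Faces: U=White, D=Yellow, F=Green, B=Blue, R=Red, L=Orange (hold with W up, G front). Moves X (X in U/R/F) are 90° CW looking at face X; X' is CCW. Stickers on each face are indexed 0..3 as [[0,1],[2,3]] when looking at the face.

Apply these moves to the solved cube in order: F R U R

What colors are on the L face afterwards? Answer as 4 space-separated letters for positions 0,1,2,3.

After move 1 (F): F=GGGG U=WWOO R=WRWR D=RRYY L=OYOY
After move 2 (R): R=WWRR U=WGOG F=GRGY D=RBYB B=OBWB
After move 3 (U): U=OWGG F=WWGY R=OBRR B=OYWB L=GROY
After move 4 (R): R=RORB U=OWGY F=WBGB D=RWYO B=GYWB
Query: L face = GROY

Answer: G R O Y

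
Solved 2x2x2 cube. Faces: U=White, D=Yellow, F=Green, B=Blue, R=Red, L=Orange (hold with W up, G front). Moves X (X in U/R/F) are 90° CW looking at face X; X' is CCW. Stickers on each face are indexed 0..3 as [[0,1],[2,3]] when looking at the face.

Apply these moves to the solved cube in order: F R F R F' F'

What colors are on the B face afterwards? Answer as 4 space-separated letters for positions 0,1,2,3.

After move 1 (F): F=GGGG U=WWOO R=WRWR D=RRYY L=OYOY
After move 2 (R): R=WWRR U=WGOG F=GRGY D=RBYB B=OBWB
After move 3 (F): F=GGYR U=WGYY R=OWGR D=RWYB L=OROB
After move 4 (R): R=GORW U=WGYR F=GWYB D=RWYO B=YBGB
After move 5 (F'): F=WBGY U=WGGR R=WORW D=RBYO L=OROY
After move 6 (F'): F=BYWG U=WGWR R=BORW D=RYYO L=OROG
Query: B face = YBGB

Answer: Y B G B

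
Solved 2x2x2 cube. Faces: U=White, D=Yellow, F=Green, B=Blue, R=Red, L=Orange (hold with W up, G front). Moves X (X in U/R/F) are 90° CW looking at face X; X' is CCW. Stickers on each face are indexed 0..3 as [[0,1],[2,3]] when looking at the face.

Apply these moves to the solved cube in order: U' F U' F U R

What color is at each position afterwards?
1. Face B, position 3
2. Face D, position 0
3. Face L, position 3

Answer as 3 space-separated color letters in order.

Answer: B W G

Derivation:
After move 1 (U'): U=WWWW F=OOGG R=GGRR B=RRBB L=BBOO
After move 2 (F): F=GOGO U=WWOB R=WGWR D=RGYY L=BYOY
After move 3 (U'): U=WBWO F=BYGO R=GOWR B=WGBB L=RROY
After move 4 (F): F=GBOY U=WBYR R=WOOR D=WGYY L=RROG
After move 5 (U): U=YWRB F=WOOY R=WGOR B=RRBB L=GBOG
After move 6 (R): R=OWRG U=YORY F=WGOY D=WBYR B=BRWB
Query 1: B[3] = B
Query 2: D[0] = W
Query 3: L[3] = G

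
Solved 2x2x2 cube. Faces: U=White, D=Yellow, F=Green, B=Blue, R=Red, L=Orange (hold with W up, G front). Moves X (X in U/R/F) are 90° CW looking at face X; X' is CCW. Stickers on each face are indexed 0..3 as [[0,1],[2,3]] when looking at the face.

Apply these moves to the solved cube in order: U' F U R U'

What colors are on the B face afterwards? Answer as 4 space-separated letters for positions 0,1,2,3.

After move 1 (U'): U=WWWW F=OOGG R=GGRR B=RRBB L=BBOO
After move 2 (F): F=GOGO U=WWOB R=WGWR D=RGYY L=BYOY
After move 3 (U): U=OWBW F=WGGO R=RRWR B=BYBB L=GOOY
After move 4 (R): R=WRRR U=OGBO F=WGGY D=RBYB B=WYWB
After move 5 (U'): U=GOOB F=GOGY R=WGRR B=WRWB L=WYOY
Query: B face = WRWB

Answer: W R W B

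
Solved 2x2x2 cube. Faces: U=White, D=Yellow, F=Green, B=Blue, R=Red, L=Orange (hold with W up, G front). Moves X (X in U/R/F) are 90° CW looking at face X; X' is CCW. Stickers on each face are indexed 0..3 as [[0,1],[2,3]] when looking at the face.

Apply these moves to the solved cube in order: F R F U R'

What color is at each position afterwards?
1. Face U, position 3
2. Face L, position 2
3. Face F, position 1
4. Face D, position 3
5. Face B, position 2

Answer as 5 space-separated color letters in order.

After move 1 (F): F=GGGG U=WWOO R=WRWR D=RRYY L=OYOY
After move 2 (R): R=WWRR U=WGOG F=GRGY D=RBYB B=OBWB
After move 3 (F): F=GGYR U=WGYY R=OWGR D=RWYB L=OROB
After move 4 (U): U=YWYG F=OWYR R=OBGR B=ORWB L=GGOB
After move 5 (R'): R=BROG U=YWYO F=OWYG D=RWYR B=BRWB
Query 1: U[3] = O
Query 2: L[2] = O
Query 3: F[1] = W
Query 4: D[3] = R
Query 5: B[2] = W

Answer: O O W R W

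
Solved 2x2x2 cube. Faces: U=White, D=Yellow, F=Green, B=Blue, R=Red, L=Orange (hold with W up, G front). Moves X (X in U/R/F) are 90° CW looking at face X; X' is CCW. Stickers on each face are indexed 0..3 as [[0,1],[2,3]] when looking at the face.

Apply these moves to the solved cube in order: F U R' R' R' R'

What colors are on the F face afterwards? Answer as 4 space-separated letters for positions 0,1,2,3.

Answer: W R G G

Derivation:
After move 1 (F): F=GGGG U=WWOO R=WRWR D=RRYY L=OYOY
After move 2 (U): U=OWOW F=WRGG R=BBWR B=OYBB L=GGOY
After move 3 (R'): R=BRBW U=OBOO F=WWGW D=RRYG B=YYRB
After move 4 (R'): R=RWBB U=OROY F=WBGO D=RWYW B=GYRB
After move 5 (R'): R=WBRB U=OROG F=WRGY D=RBYO B=WYWB
After move 6 (R'): R=BBWR U=OWOW F=WRGG D=RRYY B=OYBB
Query: F face = WRGG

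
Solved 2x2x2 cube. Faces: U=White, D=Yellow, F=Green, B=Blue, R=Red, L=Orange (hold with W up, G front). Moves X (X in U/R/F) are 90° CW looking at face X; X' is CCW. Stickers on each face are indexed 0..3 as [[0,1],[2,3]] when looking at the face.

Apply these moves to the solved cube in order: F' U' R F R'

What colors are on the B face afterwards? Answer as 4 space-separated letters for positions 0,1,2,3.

After move 1 (F'): F=GGGG U=WWRR R=YRYR D=OOYY L=OWOW
After move 2 (U'): U=WRWR F=OWGG R=GGYR B=YRBB L=BBOW
After move 3 (R): R=YGRG U=WWWG F=OOGY D=OBYY B=RRRB
After move 4 (F): F=GOYO U=WWWB R=WGGG D=RYYY L=BOOB
After move 5 (R'): R=GGWG U=WRWR F=GWYB D=ROYO B=YRYB
Query: B face = YRYB

Answer: Y R Y B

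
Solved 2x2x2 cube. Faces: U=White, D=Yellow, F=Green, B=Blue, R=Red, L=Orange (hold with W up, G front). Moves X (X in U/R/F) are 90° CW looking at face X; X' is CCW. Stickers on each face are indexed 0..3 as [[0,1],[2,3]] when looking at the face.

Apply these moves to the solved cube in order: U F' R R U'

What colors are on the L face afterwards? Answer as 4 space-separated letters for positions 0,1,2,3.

Answer: G O O W

Derivation:
After move 1 (U): U=WWWW F=RRGG R=BBRR B=OOBB L=GGOO
After move 2 (F'): F=RGRG U=WWBR R=YBYR D=GOYY L=GWOW
After move 3 (R): R=YYRB U=WGBG F=RORY D=GBYO B=ROWB
After move 4 (R): R=RYBY U=WOBY F=RBRO D=GWYR B=GOGB
After move 5 (U'): U=OYWB F=GWRO R=RBBY B=RYGB L=GOOW
Query: L face = GOOW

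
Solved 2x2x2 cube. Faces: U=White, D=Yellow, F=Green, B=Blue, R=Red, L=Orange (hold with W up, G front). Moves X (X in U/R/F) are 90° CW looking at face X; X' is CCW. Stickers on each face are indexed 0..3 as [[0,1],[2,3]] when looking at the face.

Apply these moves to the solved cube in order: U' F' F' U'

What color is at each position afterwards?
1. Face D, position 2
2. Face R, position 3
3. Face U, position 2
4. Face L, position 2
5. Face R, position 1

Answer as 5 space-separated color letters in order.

Answer: Y R W O G

Derivation:
After move 1 (U'): U=WWWW F=OOGG R=GGRR B=RRBB L=BBOO
After move 2 (F'): F=OGOG U=WWGR R=YGYR D=BOYY L=BWOW
After move 3 (F'): F=GGOO U=WWYY R=OGBR D=WWYY L=BROG
After move 4 (U'): U=WYWY F=BROO R=GGBR B=OGBB L=RROG
Query 1: D[2] = Y
Query 2: R[3] = R
Query 3: U[2] = W
Query 4: L[2] = O
Query 5: R[1] = G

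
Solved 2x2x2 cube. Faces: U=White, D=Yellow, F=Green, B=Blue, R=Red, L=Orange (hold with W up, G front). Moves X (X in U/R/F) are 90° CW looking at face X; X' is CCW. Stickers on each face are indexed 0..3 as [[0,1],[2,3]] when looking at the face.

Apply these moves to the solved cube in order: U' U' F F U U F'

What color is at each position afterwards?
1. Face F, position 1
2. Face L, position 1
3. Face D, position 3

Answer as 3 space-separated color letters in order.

Answer: B W Y

Derivation:
After move 1 (U'): U=WWWW F=OOGG R=GGRR B=RRBB L=BBOO
After move 2 (U'): U=WWWW F=BBGG R=OORR B=GGBB L=RROO
After move 3 (F): F=GBGB U=WWOR R=WOWR D=ROYY L=RYOY
After move 4 (F): F=GGBB U=WWYY R=OORR D=WWYY L=RROO
After move 5 (U): U=YWYW F=OOBB R=GGRR B=RRBB L=GGOO
After move 6 (U): U=YYWW F=GGBB R=RRRR B=GGBB L=OOOO
After move 7 (F'): F=GBGB U=YYRR R=WRWR D=OOYY L=OWOW
Query 1: F[1] = B
Query 2: L[1] = W
Query 3: D[3] = Y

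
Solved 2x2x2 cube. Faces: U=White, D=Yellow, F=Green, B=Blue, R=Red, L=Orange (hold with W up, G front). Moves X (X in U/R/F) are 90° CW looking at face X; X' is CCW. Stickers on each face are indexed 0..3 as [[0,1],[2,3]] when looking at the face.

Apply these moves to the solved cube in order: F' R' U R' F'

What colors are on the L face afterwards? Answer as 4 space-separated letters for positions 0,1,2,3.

After move 1 (F'): F=GGGG U=WWRR R=YRYR D=OOYY L=OWOW
After move 2 (R'): R=RRYY U=WBRB F=GWGR D=OGYG B=YBOB
After move 3 (U): U=RWBB F=RRGR R=YBYY B=OWOB L=GWOW
After move 4 (R'): R=BYYY U=ROBO F=RWGB D=ORYR B=GWGB
After move 5 (F'): F=WBRG U=ROBY R=RYOY D=WWYR L=GOOB
Query: L face = GOOB

Answer: G O O B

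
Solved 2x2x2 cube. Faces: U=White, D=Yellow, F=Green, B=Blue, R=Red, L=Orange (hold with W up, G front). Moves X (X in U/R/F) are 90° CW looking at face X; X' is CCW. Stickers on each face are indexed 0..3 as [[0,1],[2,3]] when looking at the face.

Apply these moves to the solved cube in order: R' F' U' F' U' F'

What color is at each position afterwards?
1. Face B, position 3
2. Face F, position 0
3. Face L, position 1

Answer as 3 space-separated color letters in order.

Answer: B R W

Derivation:
After move 1 (R'): R=RRRR U=WBWB F=GWGW D=YGYG B=YBYB
After move 2 (F'): F=WWGG U=WBRR R=GRYR D=OOYG L=OBOW
After move 3 (U'): U=BRWR F=OBGG R=WWYR B=GRYB L=YBOW
After move 4 (F'): F=BGOG U=BRWY R=OWOR D=BWYG L=YROW
After move 5 (U'): U=RYBW F=YROG R=BGOR B=OWYB L=GROW
After move 6 (F'): F=RGYO U=RYBO R=WGBR D=RWYG L=GWOB
Query 1: B[3] = B
Query 2: F[0] = R
Query 3: L[1] = W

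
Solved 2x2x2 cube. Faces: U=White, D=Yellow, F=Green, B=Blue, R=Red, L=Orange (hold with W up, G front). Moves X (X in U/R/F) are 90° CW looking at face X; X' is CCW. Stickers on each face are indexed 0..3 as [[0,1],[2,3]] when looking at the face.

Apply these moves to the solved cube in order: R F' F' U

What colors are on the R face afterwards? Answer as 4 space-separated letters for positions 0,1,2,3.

Answer: W B O R

Derivation:
After move 1 (R): R=RRRR U=WGWG F=GYGY D=YBYB B=WBWB
After move 2 (F'): F=YYGG U=WGRR R=BRYR D=OOYB L=OGOW
After move 3 (F'): F=YGYG U=WGBY R=OROR D=GWYB L=OROR
After move 4 (U): U=BWYG F=ORYG R=WBOR B=ORWB L=YGOR
Query: R face = WBOR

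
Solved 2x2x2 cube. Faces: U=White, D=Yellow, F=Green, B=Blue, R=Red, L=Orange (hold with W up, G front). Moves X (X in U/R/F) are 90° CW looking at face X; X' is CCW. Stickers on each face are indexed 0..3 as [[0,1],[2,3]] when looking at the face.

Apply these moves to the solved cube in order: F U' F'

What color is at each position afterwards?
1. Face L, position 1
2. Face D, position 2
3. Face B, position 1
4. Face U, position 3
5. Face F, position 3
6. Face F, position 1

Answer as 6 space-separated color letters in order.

Answer: O Y R W G G

Derivation:
After move 1 (F): F=GGGG U=WWOO R=WRWR D=RRYY L=OYOY
After move 2 (U'): U=WOWO F=OYGG R=GGWR B=WRBB L=BBOY
After move 3 (F'): F=YGOG U=WOGW R=RGRR D=BYYY L=BOOW
Query 1: L[1] = O
Query 2: D[2] = Y
Query 3: B[1] = R
Query 4: U[3] = W
Query 5: F[3] = G
Query 6: F[1] = G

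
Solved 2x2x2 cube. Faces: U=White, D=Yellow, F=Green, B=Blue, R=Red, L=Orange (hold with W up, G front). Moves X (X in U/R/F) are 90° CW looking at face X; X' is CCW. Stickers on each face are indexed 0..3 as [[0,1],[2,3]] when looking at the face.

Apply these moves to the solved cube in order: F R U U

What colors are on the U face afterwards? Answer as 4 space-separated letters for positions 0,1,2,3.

After move 1 (F): F=GGGG U=WWOO R=WRWR D=RRYY L=OYOY
After move 2 (R): R=WWRR U=WGOG F=GRGY D=RBYB B=OBWB
After move 3 (U): U=OWGG F=WWGY R=OBRR B=OYWB L=GROY
After move 4 (U): U=GOGW F=OBGY R=OYRR B=GRWB L=WWOY
Query: U face = GOGW

Answer: G O G W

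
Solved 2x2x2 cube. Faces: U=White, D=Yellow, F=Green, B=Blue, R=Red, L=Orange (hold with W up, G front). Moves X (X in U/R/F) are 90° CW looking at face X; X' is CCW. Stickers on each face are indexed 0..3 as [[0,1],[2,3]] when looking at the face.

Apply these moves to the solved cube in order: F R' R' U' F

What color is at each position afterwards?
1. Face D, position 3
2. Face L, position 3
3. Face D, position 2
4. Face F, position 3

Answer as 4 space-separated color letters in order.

After move 1 (F): F=GGGG U=WWOO R=WRWR D=RRYY L=OYOY
After move 2 (R'): R=RRWW U=WBOB F=GWGO D=RGYG B=YBRB
After move 3 (R'): R=RWRW U=WROY F=GBGB D=RWYO B=GBGB
After move 4 (U'): U=RYWO F=OYGB R=GBRW B=RWGB L=GBOY
After move 5 (F): F=GOBY U=RYYB R=WBOW D=RGYO L=GROW
Query 1: D[3] = O
Query 2: L[3] = W
Query 3: D[2] = Y
Query 4: F[3] = Y

Answer: O W Y Y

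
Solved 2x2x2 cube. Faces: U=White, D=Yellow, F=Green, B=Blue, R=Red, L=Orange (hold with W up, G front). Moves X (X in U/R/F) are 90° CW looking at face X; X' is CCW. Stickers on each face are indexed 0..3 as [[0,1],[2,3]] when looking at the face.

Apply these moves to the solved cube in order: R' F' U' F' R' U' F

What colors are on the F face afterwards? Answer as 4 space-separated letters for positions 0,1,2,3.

Answer: O Y Y R

Derivation:
After move 1 (R'): R=RRRR U=WBWB F=GWGW D=YGYG B=YBYB
After move 2 (F'): F=WWGG U=WBRR R=GRYR D=OOYG L=OBOW
After move 3 (U'): U=BRWR F=OBGG R=WWYR B=GRYB L=YBOW
After move 4 (F'): F=BGOG U=BRWY R=OWOR D=BWYG L=YROW
After move 5 (R'): R=WROO U=BYWG F=BROY D=BGYG B=GRWB
After move 6 (U'): U=YGBW F=YROY R=BROO B=WRWB L=GROW
After move 7 (F): F=OYYR U=YGWR R=BRWO D=OBYG L=GBOG
Query: F face = OYYR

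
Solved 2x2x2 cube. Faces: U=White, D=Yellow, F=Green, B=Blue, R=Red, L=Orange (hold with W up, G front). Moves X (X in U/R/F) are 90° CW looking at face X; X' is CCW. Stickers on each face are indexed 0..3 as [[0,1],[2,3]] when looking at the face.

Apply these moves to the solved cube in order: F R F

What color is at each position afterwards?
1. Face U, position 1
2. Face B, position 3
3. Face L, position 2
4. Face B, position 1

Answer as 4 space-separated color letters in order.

Answer: G B O B

Derivation:
After move 1 (F): F=GGGG U=WWOO R=WRWR D=RRYY L=OYOY
After move 2 (R): R=WWRR U=WGOG F=GRGY D=RBYB B=OBWB
After move 3 (F): F=GGYR U=WGYY R=OWGR D=RWYB L=OROB
Query 1: U[1] = G
Query 2: B[3] = B
Query 3: L[2] = O
Query 4: B[1] = B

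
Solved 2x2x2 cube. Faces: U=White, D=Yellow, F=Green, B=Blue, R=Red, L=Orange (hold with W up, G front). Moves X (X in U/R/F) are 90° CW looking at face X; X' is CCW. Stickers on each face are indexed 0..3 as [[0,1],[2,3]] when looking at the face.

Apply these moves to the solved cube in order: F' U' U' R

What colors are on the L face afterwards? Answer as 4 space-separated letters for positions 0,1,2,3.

After move 1 (F'): F=GGGG U=WWRR R=YRYR D=OOYY L=OWOW
After move 2 (U'): U=WRWR F=OWGG R=GGYR B=YRBB L=BBOW
After move 3 (U'): U=RRWW F=BBGG R=OWYR B=GGBB L=YROW
After move 4 (R): R=YORW U=RBWG F=BOGY D=OBYG B=WGRB
Query: L face = YROW

Answer: Y R O W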